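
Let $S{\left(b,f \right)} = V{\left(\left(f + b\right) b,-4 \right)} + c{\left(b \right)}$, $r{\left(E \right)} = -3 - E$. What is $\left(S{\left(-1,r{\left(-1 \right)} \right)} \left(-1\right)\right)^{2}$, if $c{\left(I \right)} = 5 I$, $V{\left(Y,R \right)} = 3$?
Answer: $4$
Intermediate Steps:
$S{\left(b,f \right)} = 3 + 5 b$
$\left(S{\left(-1,r{\left(-1 \right)} \right)} \left(-1\right)\right)^{2} = \left(\left(3 + 5 \left(-1\right)\right) \left(-1\right)\right)^{2} = \left(\left(3 - 5\right) \left(-1\right)\right)^{2} = \left(\left(-2\right) \left(-1\right)\right)^{2} = 2^{2} = 4$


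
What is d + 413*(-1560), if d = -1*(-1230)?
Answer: -643050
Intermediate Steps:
d = 1230
d + 413*(-1560) = 1230 + 413*(-1560) = 1230 - 644280 = -643050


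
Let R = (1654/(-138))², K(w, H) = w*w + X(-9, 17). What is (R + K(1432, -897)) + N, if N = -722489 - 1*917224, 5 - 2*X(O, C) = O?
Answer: 1957064527/4761 ≈ 4.1106e+5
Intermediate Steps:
X(O, C) = 5/2 - O/2
K(w, H) = 7 + w² (K(w, H) = w*w + (5/2 - ½*(-9)) = w² + (5/2 + 9/2) = w² + 7 = 7 + w²)
R = 683929/4761 (R = (1654*(-1/138))² = (-827/69)² = 683929/4761 ≈ 143.65)
N = -1639713 (N = -722489 - 917224 = -1639713)
(R + K(1432, -897)) + N = (683929/4761 + (7 + 1432²)) - 1639713 = (683929/4761 + (7 + 2050624)) - 1639713 = (683929/4761 + 2050631) - 1639713 = 9763738120/4761 - 1639713 = 1957064527/4761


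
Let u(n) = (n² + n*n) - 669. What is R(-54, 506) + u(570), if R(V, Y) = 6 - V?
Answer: 649191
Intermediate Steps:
u(n) = -669 + 2*n² (u(n) = (n² + n²) - 669 = 2*n² - 669 = -669 + 2*n²)
R(-54, 506) + u(570) = (6 - 1*(-54)) + (-669 + 2*570²) = (6 + 54) + (-669 + 2*324900) = 60 + (-669 + 649800) = 60 + 649131 = 649191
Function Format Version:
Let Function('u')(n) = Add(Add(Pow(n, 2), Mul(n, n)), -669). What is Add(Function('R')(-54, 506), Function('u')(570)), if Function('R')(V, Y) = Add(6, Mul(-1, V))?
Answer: 649191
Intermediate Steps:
Function('u')(n) = Add(-669, Mul(2, Pow(n, 2))) (Function('u')(n) = Add(Add(Pow(n, 2), Pow(n, 2)), -669) = Add(Mul(2, Pow(n, 2)), -669) = Add(-669, Mul(2, Pow(n, 2))))
Add(Function('R')(-54, 506), Function('u')(570)) = Add(Add(6, Mul(-1, -54)), Add(-669, Mul(2, Pow(570, 2)))) = Add(Add(6, 54), Add(-669, Mul(2, 324900))) = Add(60, Add(-669, 649800)) = Add(60, 649131) = 649191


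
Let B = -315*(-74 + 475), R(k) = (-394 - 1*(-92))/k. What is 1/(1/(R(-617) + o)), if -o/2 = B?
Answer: 155873012/617 ≈ 2.5263e+5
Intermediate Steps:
R(k) = -302/k (R(k) = (-394 + 92)/k = -302/k)
B = -126315 (B = -315*401 = -126315)
o = 252630 (o = -2*(-126315) = 252630)
1/(1/(R(-617) + o)) = 1/(1/(-302/(-617) + 252630)) = 1/(1/(-302*(-1/617) + 252630)) = 1/(1/(302/617 + 252630)) = 1/(1/(155873012/617)) = 1/(617/155873012) = 155873012/617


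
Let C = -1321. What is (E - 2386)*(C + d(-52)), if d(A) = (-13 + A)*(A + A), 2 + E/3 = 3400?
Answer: 42467712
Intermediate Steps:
E = 10194 (E = -6 + 3*3400 = -6 + 10200 = 10194)
d(A) = 2*A*(-13 + A) (d(A) = (-13 + A)*(2*A) = 2*A*(-13 + A))
(E - 2386)*(C + d(-52)) = (10194 - 2386)*(-1321 + 2*(-52)*(-13 - 52)) = 7808*(-1321 + 2*(-52)*(-65)) = 7808*(-1321 + 6760) = 7808*5439 = 42467712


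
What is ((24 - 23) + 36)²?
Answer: 1369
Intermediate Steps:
((24 - 23) + 36)² = (1 + 36)² = 37² = 1369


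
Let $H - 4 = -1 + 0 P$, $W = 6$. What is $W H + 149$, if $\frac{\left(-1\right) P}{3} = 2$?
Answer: $167$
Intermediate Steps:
$P = -6$ ($P = \left(-3\right) 2 = -6$)
$H = 3$ ($H = 4 + \left(-1 + 0 \left(-6\right)\right) = 4 + \left(-1 + 0\right) = 4 - 1 = 3$)
$W H + 149 = 6 \cdot 3 + 149 = 18 + 149 = 167$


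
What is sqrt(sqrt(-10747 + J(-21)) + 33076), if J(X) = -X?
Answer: sqrt(33076 + I*sqrt(10726)) ≈ 181.87 + 0.2847*I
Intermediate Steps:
sqrt(sqrt(-10747 + J(-21)) + 33076) = sqrt(sqrt(-10747 - 1*(-21)) + 33076) = sqrt(sqrt(-10747 + 21) + 33076) = sqrt(sqrt(-10726) + 33076) = sqrt(I*sqrt(10726) + 33076) = sqrt(33076 + I*sqrt(10726))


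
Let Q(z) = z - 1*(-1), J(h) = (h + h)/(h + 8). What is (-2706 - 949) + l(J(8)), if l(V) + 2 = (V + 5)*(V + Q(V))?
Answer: -3639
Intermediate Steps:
J(h) = 2*h/(8 + h) (J(h) = (2*h)/(8 + h) = 2*h/(8 + h))
Q(z) = 1 + z (Q(z) = z + 1 = 1 + z)
l(V) = -2 + (1 + 2*V)*(5 + V) (l(V) = -2 + (V + 5)*(V + (1 + V)) = -2 + (5 + V)*(1 + 2*V) = -2 + (1 + 2*V)*(5 + V))
(-2706 - 949) + l(J(8)) = (-2706 - 949) + (3 + 2*(2*8/(8 + 8))² + 11*(2*8/(8 + 8))) = -3655 + (3 + 2*(2*8/16)² + 11*(2*8/16)) = -3655 + (3 + 2*(2*8*(1/16))² + 11*(2*8*(1/16))) = -3655 + (3 + 2*1² + 11*1) = -3655 + (3 + 2*1 + 11) = -3655 + (3 + 2 + 11) = -3655 + 16 = -3639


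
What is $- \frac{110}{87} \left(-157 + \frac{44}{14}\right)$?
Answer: $\frac{39490}{203} \approx 194.53$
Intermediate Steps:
$- \frac{110}{87} \left(-157 + \frac{44}{14}\right) = \left(-110\right) \frac{1}{87} \left(-157 + 44 \cdot \frac{1}{14}\right) = - \frac{110 \left(-157 + \frac{22}{7}\right)}{87} = \left(- \frac{110}{87}\right) \left(- \frac{1077}{7}\right) = \frac{39490}{203}$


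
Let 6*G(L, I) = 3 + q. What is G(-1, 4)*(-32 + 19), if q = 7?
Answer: -65/3 ≈ -21.667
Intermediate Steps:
G(L, I) = 5/3 (G(L, I) = (3 + 7)/6 = (⅙)*10 = 5/3)
G(-1, 4)*(-32 + 19) = 5*(-32 + 19)/3 = (5/3)*(-13) = -65/3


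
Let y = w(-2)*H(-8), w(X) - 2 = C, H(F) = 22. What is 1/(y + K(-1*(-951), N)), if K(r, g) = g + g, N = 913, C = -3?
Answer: 1/1804 ≈ 0.00055432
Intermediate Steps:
w(X) = -1 (w(X) = 2 - 3 = -1)
K(r, g) = 2*g
y = -22 (y = -1*22 = -22)
1/(y + K(-1*(-951), N)) = 1/(-22 + 2*913) = 1/(-22 + 1826) = 1/1804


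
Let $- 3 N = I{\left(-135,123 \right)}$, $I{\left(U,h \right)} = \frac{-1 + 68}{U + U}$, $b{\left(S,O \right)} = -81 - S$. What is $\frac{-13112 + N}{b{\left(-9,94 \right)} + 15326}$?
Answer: $- \frac{10620653}{12355740} \approx -0.85957$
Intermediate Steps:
$I{\left(U,h \right)} = \frac{67}{2 U}$
$N = \frac{67}{810}$ ($N = - \frac{\frac{67}{2} \frac{1}{-135}}{3} = - \frac{\frac{67}{2} \left(- \frac{1}{135}\right)}{3} = \left(- \frac{1}{3}\right) \left(- \frac{67}{270}\right) = \frac{67}{810} \approx 0.082716$)
$\frac{-13112 + N}{b{\left(-9,94 \right)} + 15326} = \frac{-13112 + \frac{67}{810}}{\left(-81 - -9\right) + 15326} = - \frac{10620653}{810 \left(\left(-81 + 9\right) + 15326\right)} = - \frac{10620653}{810 \left(-72 + 15326\right)} = - \frac{10620653}{810 \cdot 15254} = \left(- \frac{10620653}{810}\right) \frac{1}{15254} = - \frac{10620653}{12355740}$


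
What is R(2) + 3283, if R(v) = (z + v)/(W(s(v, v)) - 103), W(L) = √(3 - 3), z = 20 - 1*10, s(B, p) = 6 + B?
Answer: 338137/103 ≈ 3282.9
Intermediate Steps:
z = 10 (z = 20 - 10 = 10)
W(L) = 0 (W(L) = √0 = 0)
R(v) = -10/103 - v/103 (R(v) = (10 + v)/(0 - 103) = (10 + v)/(-103) = (10 + v)*(-1/103) = -10/103 - v/103)
R(2) + 3283 = (-10/103 - 1/103*2) + 3283 = (-10/103 - 2/103) + 3283 = -12/103 + 3283 = 338137/103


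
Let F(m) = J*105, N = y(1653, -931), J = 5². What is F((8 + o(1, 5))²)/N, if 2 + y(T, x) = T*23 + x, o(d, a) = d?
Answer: 125/1766 ≈ 0.070781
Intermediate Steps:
J = 25
y(T, x) = -2 + x + 23*T (y(T, x) = -2 + (T*23 + x) = -2 + (23*T + x) = -2 + (x + 23*T) = -2 + x + 23*T)
N = 37086 (N = -2 - 931 + 23*1653 = -2 - 931 + 38019 = 37086)
F(m) = 2625 (F(m) = 25*105 = 2625)
F((8 + o(1, 5))²)/N = 2625/37086 = 2625*(1/37086) = 125/1766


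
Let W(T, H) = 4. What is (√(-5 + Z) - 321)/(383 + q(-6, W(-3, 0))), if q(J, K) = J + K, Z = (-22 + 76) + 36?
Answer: -107/127 + √85/381 ≈ -0.81832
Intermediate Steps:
Z = 90 (Z = 54 + 36 = 90)
(√(-5 + Z) - 321)/(383 + q(-6, W(-3, 0))) = (√(-5 + 90) - 321)/(383 + (-6 + 4)) = (√85 - 321)/(383 - 2) = (-321 + √85)/381 = (-321 + √85)*(1/381) = -107/127 + √85/381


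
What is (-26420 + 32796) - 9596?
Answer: -3220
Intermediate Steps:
(-26420 + 32796) - 9596 = 6376 - 9596 = -3220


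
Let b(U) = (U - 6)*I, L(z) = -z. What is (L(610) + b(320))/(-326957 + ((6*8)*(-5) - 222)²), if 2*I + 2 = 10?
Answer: -646/113513 ≈ -0.0056910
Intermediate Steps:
I = 4 (I = -1 + (½)*10 = -1 + 5 = 4)
b(U) = -24 + 4*U (b(U) = (U - 6)*4 = (-6 + U)*4 = -24 + 4*U)
(L(610) + b(320))/(-326957 + ((6*8)*(-5) - 222)²) = (-1*610 + (-24 + 4*320))/(-326957 + ((6*8)*(-5) - 222)²) = (-610 + (-24 + 1280))/(-326957 + (48*(-5) - 222)²) = (-610 + 1256)/(-326957 + (-240 - 222)²) = 646/(-326957 + (-462)²) = 646/(-326957 + 213444) = 646/(-113513) = 646*(-1/113513) = -646/113513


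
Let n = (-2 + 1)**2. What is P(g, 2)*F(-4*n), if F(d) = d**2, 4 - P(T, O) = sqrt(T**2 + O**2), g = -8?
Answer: 64 - 32*sqrt(17) ≈ -67.939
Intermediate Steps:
n = 1 (n = (-1)**2 = 1)
P(T, O) = 4 - sqrt(O**2 + T**2) (P(T, O) = 4 - sqrt(T**2 + O**2) = 4 - sqrt(O**2 + T**2))
P(g, 2)*F(-4*n) = (4 - sqrt(2**2 + (-8)**2))*(-4*1)**2 = (4 - sqrt(4 + 64))*(-4)**2 = (4 - sqrt(68))*16 = (4 - 2*sqrt(17))*16 = 64 - 32*sqrt(17)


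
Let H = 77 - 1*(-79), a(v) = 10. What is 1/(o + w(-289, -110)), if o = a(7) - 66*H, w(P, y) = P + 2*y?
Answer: -1/10795 ≈ -9.2636e-5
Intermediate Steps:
H = 156 (H = 77 + 79 = 156)
o = -10286 (o = 10 - 66*156 = 10 - 10296 = -10286)
1/(o + w(-289, -110)) = 1/(-10286 + (-289 + 2*(-110))) = 1/(-10286 + (-289 - 220)) = 1/(-10286 - 509) = 1/(-10795) = -1/10795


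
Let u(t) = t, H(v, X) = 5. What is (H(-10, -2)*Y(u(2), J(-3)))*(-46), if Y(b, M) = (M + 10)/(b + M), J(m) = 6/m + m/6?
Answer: 3450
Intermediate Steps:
J(m) = 6/m + m/6 (J(m) = 6/m + m*(⅙) = 6/m + m/6)
Y(b, M) = (10 + M)/(M + b)
(H(-10, -2)*Y(u(2), J(-3)))*(-46) = (5*((10 + (6/(-3) + (⅙)*(-3)))/((6/(-3) + (⅙)*(-3)) + 2)))*(-46) = (5*((10 + (6*(-⅓) - ½))/((6*(-⅓) - ½) + 2)))*(-46) = (5*((10 + (-2 - ½))/((-2 - ½) + 2)))*(-46) = (5*((10 - 5/2)/(-5/2 + 2)))*(-46) = (5*((15/2)/(-½)))*(-46) = (5*(-2*15/2))*(-46) = (5*(-15))*(-46) = -75*(-46) = 3450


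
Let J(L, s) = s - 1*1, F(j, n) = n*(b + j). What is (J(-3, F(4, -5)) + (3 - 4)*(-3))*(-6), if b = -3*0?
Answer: 108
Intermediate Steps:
b = 0
F(j, n) = j*n (F(j, n) = n*(0 + j) = n*j = j*n)
J(L, s) = -1 + s (J(L, s) = s - 1 = -1 + s)
(J(-3, F(4, -5)) + (3 - 4)*(-3))*(-6) = ((-1 + 4*(-5)) + (3 - 4)*(-3))*(-6) = ((-1 - 20) - 1*(-3))*(-6) = (-21 + 3)*(-6) = -18*(-6) = 108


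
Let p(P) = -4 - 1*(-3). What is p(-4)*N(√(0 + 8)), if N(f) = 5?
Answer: -5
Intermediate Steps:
p(P) = -1 (p(P) = -4 + 3 = -1)
p(-4)*N(√(0 + 8)) = -1*5 = -5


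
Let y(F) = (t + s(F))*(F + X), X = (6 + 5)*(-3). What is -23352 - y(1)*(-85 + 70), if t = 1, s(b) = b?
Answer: -24312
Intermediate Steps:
X = -33 (X = 11*(-3) = -33)
y(F) = (1 + F)*(-33 + F) (y(F) = (1 + F)*(F - 33) = (1 + F)*(-33 + F))
-23352 - y(1)*(-85 + 70) = -23352 - (-33 + 1**2 - 32*1)*(-85 + 70) = -23352 - (-33 + 1 - 32)*(-15) = -23352 - (-64)*(-15) = -23352 - 1*960 = -23352 - 960 = -24312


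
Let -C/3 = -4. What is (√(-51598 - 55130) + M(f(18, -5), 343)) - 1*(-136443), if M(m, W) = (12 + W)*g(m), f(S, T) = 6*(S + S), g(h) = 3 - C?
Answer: 133248 + 2*I*√26682 ≈ 1.3325e+5 + 326.69*I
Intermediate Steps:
C = 12 (C = -3*(-4) = 12)
g(h) = -9 (g(h) = 3 - 1*12 = 3 - 12 = -9)
f(S, T) = 12*S (f(S, T) = 6*(2*S) = 12*S)
M(m, W) = -108 - 9*W (M(m, W) = (12 + W)*(-9) = -108 - 9*W)
(√(-51598 - 55130) + M(f(18, -5), 343)) - 1*(-136443) = (√(-51598 - 55130) + (-108 - 9*343)) - 1*(-136443) = (√(-106728) + (-108 - 3087)) + 136443 = (2*I*√26682 - 3195) + 136443 = (-3195 + 2*I*√26682) + 136443 = 133248 + 2*I*√26682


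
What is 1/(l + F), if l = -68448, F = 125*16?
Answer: -1/66448 ≈ -1.5049e-5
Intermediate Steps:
F = 2000
1/(l + F) = 1/(-68448 + 2000) = 1/(-66448) = -1/66448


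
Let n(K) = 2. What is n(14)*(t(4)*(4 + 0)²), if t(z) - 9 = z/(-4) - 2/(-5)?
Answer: 1344/5 ≈ 268.80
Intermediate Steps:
t(z) = 47/5 - z/4 (t(z) = 9 + (z/(-4) - 2/(-5)) = 9 + (z*(-¼) - 2*(-⅕)) = 9 + (-z/4 + ⅖) = 9 + (⅖ - z/4) = 47/5 - z/4)
n(14)*(t(4)*(4 + 0)²) = 2*((47/5 - ¼*4)*(4 + 0)²) = 2*((47/5 - 1)*4²) = 2*((42/5)*16) = 2*(672/5) = 1344/5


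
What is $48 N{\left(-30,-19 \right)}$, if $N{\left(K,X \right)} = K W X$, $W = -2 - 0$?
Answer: $-54720$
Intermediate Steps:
$W = -2$ ($W = -2 + 0 = -2$)
$N{\left(K,X \right)} = - 2 K X$ ($N{\left(K,X \right)} = K \left(-2\right) X = - 2 K X$)
$48 N{\left(-30,-19 \right)} = 48 \left(\left(-2\right) \left(-30\right) \left(-19\right)\right) = 48 \left(-1140\right) = -54720$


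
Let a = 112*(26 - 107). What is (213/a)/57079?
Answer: -71/172606896 ≈ -4.1134e-7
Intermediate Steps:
a = -9072 (a = 112*(-81) = -9072)
(213/a)/57079 = (213/(-9072))/57079 = (213*(-1/9072))*(1/57079) = -71/3024*1/57079 = -71/172606896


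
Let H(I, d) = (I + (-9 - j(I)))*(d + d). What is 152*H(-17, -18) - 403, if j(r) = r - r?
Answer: 141869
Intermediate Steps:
j(r) = 0
H(I, d) = 2*d*(-9 + I) (H(I, d) = (I + (-9 - 1*0))*(d + d) = (I + (-9 + 0))*(2*d) = (I - 9)*(2*d) = (-9 + I)*(2*d) = 2*d*(-9 + I))
152*H(-17, -18) - 403 = 152*(2*(-18)*(-9 - 17)) - 403 = 152*(2*(-18)*(-26)) - 403 = 152*936 - 403 = 142272 - 403 = 141869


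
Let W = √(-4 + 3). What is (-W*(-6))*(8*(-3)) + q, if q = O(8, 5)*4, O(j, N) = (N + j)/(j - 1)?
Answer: 52/7 - 144*I ≈ 7.4286 - 144.0*I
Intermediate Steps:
W = I (W = √(-1) = I ≈ 1.0*I)
O(j, N) = (N + j)/(-1 + j)
q = 52/7 (q = ((5 + 8)/(-1 + 8))*4 = (13/7)*4 = 52/7 ≈ 7.4286)
(-W*(-6))*(8*(-3)) + q = (-I*(-6))*(8*(-3)) + 52/7 = (6*I)*(-24) + 52/7 = -144*I + 52/7 = 52/7 - 144*I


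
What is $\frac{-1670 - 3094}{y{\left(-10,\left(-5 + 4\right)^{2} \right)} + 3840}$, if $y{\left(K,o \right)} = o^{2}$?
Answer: $- \frac{4764}{3841} \approx -1.2403$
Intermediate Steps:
$\frac{-1670 - 3094}{y{\left(-10,\left(-5 + 4\right)^{2} \right)} + 3840} = \frac{-1670 - 3094}{\left(\left(-5 + 4\right)^{2}\right)^{2} + 3840} = - \frac{4764}{\left(\left(-1\right)^{2}\right)^{2} + 3840} = - \frac{4764}{1^{2} + 3840} = - \frac{4764}{1 + 3840} = - \frac{4764}{3841}$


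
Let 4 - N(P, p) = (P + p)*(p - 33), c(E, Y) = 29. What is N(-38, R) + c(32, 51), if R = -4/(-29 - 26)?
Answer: -3677921/3025 ≈ -1215.8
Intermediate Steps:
R = 4/55 (R = -4/(-55) = -4*(-1/55) = 4/55 ≈ 0.072727)
N(P, p) = 4 - (-33 + p)*(P + p) (N(P, p) = 4 - (P + p)*(p - 33) = 4 - (P + p)*(-33 + p) = 4 - (-33 + p)*(P + p))
N(-38, R) + c(32, 51) = (4 - (4/55)² + 33*(-38) + 33*(4/55) - 1*(-38)*4/55) + 29 = (4 - 1*16/3025 - 1254 + 12/5 + 152/55) + 29 = (4 - 16/3025 - 1254 + 12/5 + 152/55) + 29 = -3765646/3025 + 29 = -3677921/3025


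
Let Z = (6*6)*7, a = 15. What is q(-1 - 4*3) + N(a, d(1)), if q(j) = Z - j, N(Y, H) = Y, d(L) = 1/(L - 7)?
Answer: 280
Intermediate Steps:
d(L) = 1/(-7 + L)
Z = 252 (Z = 36*7 = 252)
q(j) = 252 - j
q(-1 - 4*3) + N(a, d(1)) = (252 - (-1 - 4*3)) + 15 = (252 - (-1 - 12)) + 15 = (252 - 1*(-13)) + 15 = (252 + 13) + 15 = 265 + 15 = 280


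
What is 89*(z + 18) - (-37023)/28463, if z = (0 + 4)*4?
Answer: 86166061/28463 ≈ 3027.3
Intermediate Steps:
z = 16 (z = 4*4 = 16)
89*(z + 18) - (-37023)/28463 = 89*(16 + 18) - (-37023)/28463 = 89*34 - (-37023)/28463 = 3026 - 1*(-37023/28463) = 3026 + 37023/28463 = 86166061/28463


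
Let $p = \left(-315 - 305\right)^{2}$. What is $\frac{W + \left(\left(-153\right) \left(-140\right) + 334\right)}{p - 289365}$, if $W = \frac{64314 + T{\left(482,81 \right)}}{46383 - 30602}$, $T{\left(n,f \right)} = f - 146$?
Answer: $\frac{343364123}{1499747335} \approx 0.22895$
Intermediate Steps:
$T{\left(n,f \right)} = -146 + f$ ($T{\left(n,f \right)} = f - 146 = -146 + f$)
$W = \frac{64249}{15781}$ ($W = \frac{64314 + \left(-146 + 81\right)}{46383 - 30602} = \frac{64314 - 65}{15781} = 64249 \cdot \frac{1}{15781} = \frac{64249}{15781} \approx 4.0713$)
$p = 384400$ ($p = \left(-620\right)^{2} = 384400$)
$\frac{W + \left(\left(-153\right) \left(-140\right) + 334\right)}{p - 289365} = \frac{\frac{64249}{15781} + \left(\left(-153\right) \left(-140\right) + 334\right)}{384400 - 289365} = \frac{\frac{64249}{15781} + \left(21420 + 334\right)}{95035} = \left(\frac{64249}{15781} + 21754\right) \frac{1}{95035} = \frac{343364123}{15781} \cdot \frac{1}{95035} = \frac{343364123}{1499747335}$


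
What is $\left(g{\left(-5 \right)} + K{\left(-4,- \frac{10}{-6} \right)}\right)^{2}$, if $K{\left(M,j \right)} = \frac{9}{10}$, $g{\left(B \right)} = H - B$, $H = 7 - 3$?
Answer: $\frac{9801}{100} \approx 98.01$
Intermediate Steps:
$H = 4$
$g{\left(B \right)} = 4 - B$
$K{\left(M,j \right)} = \frac{9}{10}$ ($K{\left(M,j \right)} = 9 \cdot \frac{1}{10} = \frac{9}{10}$)
$\left(g{\left(-5 \right)} + K{\left(-4,- \frac{10}{-6} \right)}\right)^{2} = \left(\left(4 - -5\right) + \frac{9}{10}\right)^{2} = \left(\left(4 + 5\right) + \frac{9}{10}\right)^{2} = \left(9 + \frac{9}{10}\right)^{2} = \left(\frac{99}{10}\right)^{2} = \frac{9801}{100}$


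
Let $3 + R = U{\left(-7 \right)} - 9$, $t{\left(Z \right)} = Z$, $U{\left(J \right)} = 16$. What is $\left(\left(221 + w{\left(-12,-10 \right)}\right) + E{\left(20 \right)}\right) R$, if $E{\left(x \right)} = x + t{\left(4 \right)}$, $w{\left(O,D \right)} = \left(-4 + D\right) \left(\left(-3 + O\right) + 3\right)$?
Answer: $1652$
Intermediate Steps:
$w{\left(O,D \right)} = O \left(-4 + D\right)$ ($w{\left(O,D \right)} = \left(-4 + D\right) O = O \left(-4 + D\right)$)
$E{\left(x \right)} = 4 + x$ ($E{\left(x \right)} = x + 4 = 4 + x$)
$R = 4$ ($R = -3 + \left(16 - 9\right) = -3 + 7 = 4$)
$\left(\left(221 + w{\left(-12,-10 \right)}\right) + E{\left(20 \right)}\right) R = \left(\left(221 - 12 \left(-4 - 10\right)\right) + \left(4 + 20\right)\right) 4 = \left(\left(221 - -168\right) + 24\right) 4 = \left(\left(221 + 168\right) + 24\right) 4 = \left(389 + 24\right) 4 = 413 \cdot 4 = 1652$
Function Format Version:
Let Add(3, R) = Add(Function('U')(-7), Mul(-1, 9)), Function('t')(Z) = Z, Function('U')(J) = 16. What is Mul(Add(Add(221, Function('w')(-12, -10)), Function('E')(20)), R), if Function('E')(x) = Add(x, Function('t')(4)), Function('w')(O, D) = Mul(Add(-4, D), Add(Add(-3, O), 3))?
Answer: 1652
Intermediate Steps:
Function('w')(O, D) = Mul(O, Add(-4, D)) (Function('w')(O, D) = Mul(Add(-4, D), O) = Mul(O, Add(-4, D)))
Function('E')(x) = Add(4, x) (Function('E')(x) = Add(x, 4) = Add(4, x))
R = 4 (R = Add(-3, Add(16, Mul(-1, 9))) = Add(-3, Add(16, -9)) = Add(-3, 7) = 4)
Mul(Add(Add(221, Function('w')(-12, -10)), Function('E')(20)), R) = Mul(Add(Add(221, Mul(-12, Add(-4, -10))), Add(4, 20)), 4) = Mul(Add(Add(221, Mul(-12, -14)), 24), 4) = Mul(Add(Add(221, 168), 24), 4) = Mul(Add(389, 24), 4) = Mul(413, 4) = 1652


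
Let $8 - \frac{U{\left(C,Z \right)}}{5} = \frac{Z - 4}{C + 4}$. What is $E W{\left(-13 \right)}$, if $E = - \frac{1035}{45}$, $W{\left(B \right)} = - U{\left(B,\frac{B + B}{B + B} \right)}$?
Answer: $\frac{2645}{3} \approx 881.67$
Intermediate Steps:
$U{\left(C,Z \right)} = 40 - \frac{5 \left(-4 + Z\right)}{4 + C}$ ($U{\left(C,Z \right)} = 40 - 5 \frac{Z - 4}{C + 4} = 40 - 5 \frac{-4 + Z}{4 + C} = 40 - \frac{5 \left(-4 + Z\right)}{4 + C}$)
$W{\left(B \right)} = - \frac{5 \left(35 + 8 B\right)}{4 + B}$ ($W{\left(B \right)} = - \frac{5 \left(36 - \frac{B + B}{B + B} + 8 B\right)}{4 + B} = - \frac{5 \left(36 - \frac{2 B}{2 B} + 8 B\right)}{4 + B} = - \frac{5 \left(36 - 2 B \frac{1}{2 B} + 8 B\right)}{4 + B} = - \frac{5 \left(36 - 1 + 8 B\right)}{4 + B} = - \frac{5 \left(35 + 8 B\right)}{4 + B}$)
$E = -23$ ($E = \left(-1035\right) \frac{1}{45} = -23$)
$E W{\left(-13 \right)} = - 23 \frac{5 \left(-35 - -104\right)}{4 - 13} = - 23 \frac{5 \left(-35 + 104\right)}{-9} = - 23 \cdot 5 \left(- \frac{1}{9}\right) 69 = \left(-23\right) \left(- \frac{115}{3}\right) = \frac{2645}{3}$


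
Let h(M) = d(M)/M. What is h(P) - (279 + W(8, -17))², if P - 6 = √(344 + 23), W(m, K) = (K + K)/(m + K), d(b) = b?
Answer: -6476944/81 ≈ -79962.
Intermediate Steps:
W(m, K) = 2*K/(K + m) (W(m, K) = (2*K)/(K + m) = 2*K/(K + m))
P = 6 + √367 (P = 6 + √(344 + 23) = 6 + √367 ≈ 25.157)
h(M) = 1 (h(M) = M/M = 1)
h(P) - (279 + W(8, -17))² = 1 - (279 + 2*(-17)/(-17 + 8))² = 1 - (279 + 2*(-17)/(-9))² = 1 - (279 + 2*(-17)*(-⅑))² = 1 - (279 + 34/9)² = 1 - (2545/9)² = 1 - 1*6477025/81 = 1 - 6477025/81 = -6476944/81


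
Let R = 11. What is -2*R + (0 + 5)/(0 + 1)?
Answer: -17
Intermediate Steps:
-2*R + (0 + 5)/(0 + 1) = -2*11 + (0 + 5)/(0 + 1) = -22 + 5/1 = -22 + 5*1 = -22 + 5 = -17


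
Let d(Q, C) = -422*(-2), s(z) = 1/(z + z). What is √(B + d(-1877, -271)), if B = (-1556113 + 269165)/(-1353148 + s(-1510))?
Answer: 2*√391952599567304790119/1362168987 ≈ 29.068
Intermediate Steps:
s(z) = 1/(2*z)
d(Q, C) = 844
B = 3886582960/4086506961 (B = (-1556113 + 269165)/(-1353148 + (½)/(-1510)) = -1286948/(-1353148 + (½)*(-1/1510)) = -1286948/(-1353148 - 1/3020) = -1286948/(-4086506961/3020) = -1286948*(-3020/4086506961) = 3886582960/4086506961 ≈ 0.95108)
√(B + d(-1877, -271)) = √(3886582960/4086506961 + 844) = √(3452898458044/4086506961) = 2*√391952599567304790119/1362168987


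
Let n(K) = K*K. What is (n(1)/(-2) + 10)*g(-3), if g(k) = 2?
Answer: 19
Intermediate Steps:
n(K) = K²
(n(1)/(-2) + 10)*g(-3) = (1²/(-2) + 10)*2 = (1*(-½) + 10)*2 = (-½ + 10)*2 = (19/2)*2 = 19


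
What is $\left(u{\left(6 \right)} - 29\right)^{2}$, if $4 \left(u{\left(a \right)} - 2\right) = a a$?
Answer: $324$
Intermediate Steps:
$u{\left(a \right)} = 2 + \frac{a^{2}}{4}$ ($u{\left(a \right)} = 2 + \frac{a a}{4} = 2 + \frac{a^{2}}{4}$)
$\left(u{\left(6 \right)} - 29\right)^{2} = \left(\left(2 + \frac{6^{2}}{4}\right) - 29\right)^{2} = \left(\left(2 + \frac{1}{4} \cdot 36\right) - 29\right)^{2} = \left(\left(2 + 9\right) - 29\right)^{2} = \left(11 - 29\right)^{2} = \left(-18\right)^{2} = 324$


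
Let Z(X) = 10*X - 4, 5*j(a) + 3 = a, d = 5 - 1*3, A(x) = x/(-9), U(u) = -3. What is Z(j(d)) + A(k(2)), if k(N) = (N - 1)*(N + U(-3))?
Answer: -53/9 ≈ -5.8889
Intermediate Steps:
k(N) = (-1 + N)*(-3 + N) (k(N) = (N - 1)*(N - 3) = (-1 + N)*(-3 + N))
A(x) = -x/9 (A(x) = x*(-1/9) = -x/9)
d = 2 (d = 5 - 3 = 2)
j(a) = -3/5 + a/5
Z(X) = -4 + 10*X
Z(j(d)) + A(k(2)) = (-4 + 10*(-3/5 + (1/5)*2)) - (3 + 2**2 - 4*2)/9 = (-4 + 10*(-3/5 + 2/5)) - (3 + 4 - 8)/9 = (-4 + 10*(-1/5)) - 1/9*(-1) = (-4 - 2) + 1/9 = -6 + 1/9 = -53/9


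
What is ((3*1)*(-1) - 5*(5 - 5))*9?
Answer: -27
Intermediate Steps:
((3*1)*(-1) - 5*(5 - 5))*9 = (3*(-1) - 5*0)*9 = (-3 + 0)*9 = -3*9 = -27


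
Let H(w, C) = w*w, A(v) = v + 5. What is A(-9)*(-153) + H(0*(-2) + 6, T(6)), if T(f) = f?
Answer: 648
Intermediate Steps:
A(v) = 5 + v
H(w, C) = w²
A(-9)*(-153) + H(0*(-2) + 6, T(6)) = (5 - 9)*(-153) + (0*(-2) + 6)² = -4*(-153) + (0 + 6)² = 612 + 6² = 612 + 36 = 648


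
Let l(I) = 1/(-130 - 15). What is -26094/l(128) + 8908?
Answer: 3792538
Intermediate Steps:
l(I) = -1/145 (l(I) = 1/(-145) = -1/145)
-26094/l(128) + 8908 = -26094/(-1/145) + 8908 = -26094*(-145) + 8908 = 3783630 + 8908 = 3792538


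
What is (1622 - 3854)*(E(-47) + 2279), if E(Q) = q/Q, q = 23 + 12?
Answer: -238998096/47 ≈ -5.0851e+6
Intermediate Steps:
q = 35
E(Q) = 35/Q
(1622 - 3854)*(E(-47) + 2279) = (1622 - 3854)*(35/(-47) + 2279) = -2232*(35*(-1/47) + 2279) = -2232*(-35/47 + 2279) = -2232*107078/47 = -238998096/47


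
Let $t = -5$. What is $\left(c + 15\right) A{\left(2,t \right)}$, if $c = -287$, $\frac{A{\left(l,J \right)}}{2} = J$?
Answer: $2720$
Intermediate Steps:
$A{\left(l,J \right)} = 2 J$
$\left(c + 15\right) A{\left(2,t \right)} = \left(-287 + 15\right) 2 \left(-5\right) = \left(-272\right) \left(-10\right) = 2720$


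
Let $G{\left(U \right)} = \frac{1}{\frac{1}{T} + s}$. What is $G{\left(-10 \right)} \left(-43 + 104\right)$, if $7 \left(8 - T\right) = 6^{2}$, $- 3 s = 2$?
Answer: $- \frac{3660}{19} \approx -192.63$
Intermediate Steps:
$s = - \frac{2}{3}$ ($s = \left(- \frac{1}{3}\right) 2 = - \frac{2}{3} \approx -0.66667$)
$T = \frac{20}{7}$ ($T = 8 - \frac{6^{2}}{7} = 8 - \frac{36}{7} = \frac{20}{7} \approx 2.8571$)
$G{\left(U \right)} = - \frac{60}{19}$ ($G{\left(U \right)} = \frac{1}{\frac{1}{\frac{20}{7}} - \frac{2}{3}} = \frac{1}{\frac{7}{20} - \frac{2}{3}} = \frac{1}{- \frac{19}{60}} = - \frac{60}{19}$)
$G{\left(-10 \right)} \left(-43 + 104\right) = - \frac{60 \left(-43 + 104\right)}{19} = \left(- \frac{60}{19}\right) 61 = - \frac{3660}{19}$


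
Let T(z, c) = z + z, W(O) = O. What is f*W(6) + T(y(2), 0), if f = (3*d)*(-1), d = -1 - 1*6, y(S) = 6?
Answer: 138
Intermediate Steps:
d = -7 (d = -1 - 6 = -7)
T(z, c) = 2*z
f = 21 (f = (3*(-7))*(-1) = -21*(-1) = 21)
f*W(6) + T(y(2), 0) = 21*6 + 2*6 = 126 + 12 = 138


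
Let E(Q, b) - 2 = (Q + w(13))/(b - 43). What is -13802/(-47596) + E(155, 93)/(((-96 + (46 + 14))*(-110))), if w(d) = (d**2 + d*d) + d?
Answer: 115068299/392667000 ≈ 0.29304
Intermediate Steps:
w(d) = d + 2*d**2 (w(d) = (d**2 + d**2) + d = 2*d**2 + d = d + 2*d**2)
E(Q, b) = 2 + (351 + Q)/(-43 + b) (E(Q, b) = 2 + (Q + 13*(1 + 2*13))/(b - 43) = 2 + (Q + 13*(1 + 26))/(-43 + b) = 2 + (Q + 13*27)/(-43 + b) = 2 + (Q + 351)/(-43 + b) = 2 + (351 + Q)/(-43 + b))
-13802/(-47596) + E(155, 93)/(((-96 + (46 + 14))*(-110))) = -13802/(-47596) + ((265 + 155 + 2*93)/(-43 + 93))/(((-96 + (46 + 14))*(-110))) = -13802*(-1/47596) + ((265 + 155 + 186)/50)/(((-96 + 60)*(-110))) = 6901/23798 + ((1/50)*606)/((-36*(-110))) = 6901/23798 + (303/25)/3960 = 6901/23798 + (303/25)*(1/3960) = 6901/23798 + 101/33000 = 115068299/392667000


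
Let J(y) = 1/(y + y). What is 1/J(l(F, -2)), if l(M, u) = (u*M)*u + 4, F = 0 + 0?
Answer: 8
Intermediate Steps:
F = 0
l(M, u) = 4 + M*u² (l(M, u) = (M*u)*u + 4 = M*u² + 4 = 4 + M*u²)
J(y) = 1/(2*y)
1/J(l(F, -2)) = 1/(1/(2*(4 + 0*(-2)²))) = 1/(1/(2*(4 + 0*4))) = 1/(1/(2*(4 + 0))) = 1/((½)/4) = 1/((½)*(¼)) = 1/(⅛) = 8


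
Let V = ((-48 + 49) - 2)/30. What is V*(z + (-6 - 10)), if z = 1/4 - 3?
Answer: 5/8 ≈ 0.62500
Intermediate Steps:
z = -11/4 (z = 1/4 - 3 = -11/4 ≈ -2.7500)
V = -1/30 (V = (1 - 2)*(1/30) = -1*1/30 = -1/30 ≈ -0.033333)
V*(z + (-6 - 10)) = -(-11/4 + (-6 - 10))/30 = -(-11/4 - 16)/30 = -1/30*(-75/4) = 5/8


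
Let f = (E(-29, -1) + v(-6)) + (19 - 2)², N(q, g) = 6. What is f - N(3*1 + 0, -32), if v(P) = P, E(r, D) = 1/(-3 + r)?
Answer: 8863/32 ≈ 276.97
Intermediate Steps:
f = 9055/32 (f = (1/(-3 - 29) - 6) + (19 - 2)² = (1/(-32) - 6) + 17² = (-1/32 - 6) + 289 = -193/32 + 289 = 9055/32 ≈ 282.97)
f - N(3*1 + 0, -32) = 9055/32 - 1*6 = 9055/32 - 6 = 8863/32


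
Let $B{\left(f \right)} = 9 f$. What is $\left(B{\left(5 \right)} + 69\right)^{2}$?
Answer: $12996$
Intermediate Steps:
$\left(B{\left(5 \right)} + 69\right)^{2} = \left(9 \cdot 5 + 69\right)^{2} = \left(45 + 69\right)^{2} = 114^{2} = 12996$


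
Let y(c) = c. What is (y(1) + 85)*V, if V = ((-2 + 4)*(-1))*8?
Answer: -1376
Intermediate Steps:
V = -16 (V = (2*(-1))*8 = -2*8 = -16)
(y(1) + 85)*V = (1 + 85)*(-16) = 86*(-16) = -1376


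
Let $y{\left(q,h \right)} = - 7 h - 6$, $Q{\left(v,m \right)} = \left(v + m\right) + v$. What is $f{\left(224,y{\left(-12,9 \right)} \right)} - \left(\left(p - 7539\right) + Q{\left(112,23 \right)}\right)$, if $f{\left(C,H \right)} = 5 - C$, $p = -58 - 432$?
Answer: $7563$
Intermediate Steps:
$p = -490$ ($p = -58 - 432 = -490$)
$Q{\left(v,m \right)} = m + 2 v$ ($Q{\left(v,m \right)} = \left(m + v\right) + v = m + 2 v$)
$y{\left(q,h \right)} = -6 - 7 h$
$f{\left(224,y{\left(-12,9 \right)} \right)} - \left(\left(p - 7539\right) + Q{\left(112,23 \right)}\right) = \left(5 - 224\right) - \left(\left(-490 - 7539\right) + \left(23 + 2 \cdot 112\right)\right) = \left(5 - 224\right) - \left(-8029 + \left(23 + 224\right)\right) = -219 - \left(-8029 + 247\right) = -219 - -7782 = -219 + 7782 = 7563$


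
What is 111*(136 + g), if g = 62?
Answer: 21978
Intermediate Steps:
111*(136 + g) = 111*(136 + 62) = 111*198 = 21978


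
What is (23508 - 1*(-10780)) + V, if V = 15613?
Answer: 49901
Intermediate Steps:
(23508 - 1*(-10780)) + V = (23508 - 1*(-10780)) + 15613 = (23508 + 10780) + 15613 = 34288 + 15613 = 49901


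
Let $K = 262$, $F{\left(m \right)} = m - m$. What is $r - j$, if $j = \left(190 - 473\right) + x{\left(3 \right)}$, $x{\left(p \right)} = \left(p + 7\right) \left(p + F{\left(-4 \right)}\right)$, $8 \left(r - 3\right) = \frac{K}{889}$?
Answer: $\frac{910467}{3556} \approx 256.04$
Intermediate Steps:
$F{\left(m \right)} = 0$
$r = \frac{10799}{3556}$ ($r = 3 + \frac{262 \cdot \frac{1}{889}}{8} = 3 + \frac{1}{8} \cdot \frac{262}{889} = 3 + \frac{131}{3556} = \frac{10799}{3556} \approx 3.0368$)
$x{\left(p \right)} = p \left(7 + p\right)$ ($x{\left(p \right)} = \left(p + 7\right) \left(p + 0\right) = \left(7 + p\right) p = p \left(7 + p\right)$)
$j = -253$ ($j = \left(190 - 473\right) + 3 \left(7 + 3\right) = -283 + 3 \cdot 10 = -283 + 30 = -253$)
$r - j = \frac{10799}{3556} - -253 = \frac{10799}{3556} + 253 = \frac{910467}{3556}$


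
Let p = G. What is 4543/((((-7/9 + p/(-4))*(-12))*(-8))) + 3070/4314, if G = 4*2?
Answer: -28169753/1725600 ≈ -16.325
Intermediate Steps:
G = 8
p = 8
4543/((((-7/9 + p/(-4))*(-12))*(-8))) + 3070/4314 = 4543/((((-7/9 + 8/(-4))*(-12))*(-8))) + 3070/4314 = 4543/((((-7*1/9 + 8*(-1/4))*(-12))*(-8))) + 3070*(1/4314) = 4543/((((-7/9 - 2)*(-12))*(-8))) + 1535/2157 = 4543/((-25/9*(-12)*(-8))) + 1535/2157 = 4543/(((100/3)*(-8))) + 1535/2157 = 4543/(-800/3) + 1535/2157 = 4543*(-3/800) + 1535/2157 = -13629/800 + 1535/2157 = -28169753/1725600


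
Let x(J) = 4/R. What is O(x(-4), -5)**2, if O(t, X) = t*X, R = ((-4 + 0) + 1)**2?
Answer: 400/81 ≈ 4.9383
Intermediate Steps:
R = 9 (R = (-4 + 1)**2 = (-3)**2 = 9)
x(J) = 4/9
O(t, X) = X*t
O(x(-4), -5)**2 = (-5*4/9)**2 = (-20/9)**2 = 400/81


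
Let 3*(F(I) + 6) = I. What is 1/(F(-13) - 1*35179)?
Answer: -3/105568 ≈ -2.8418e-5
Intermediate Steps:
F(I) = -6 + I/3
1/(F(-13) - 1*35179) = 1/((-6 + (⅓)*(-13)) - 1*35179) = 1/((-6 - 13/3) - 35179) = 1/(-31/3 - 35179) = 1/(-105568/3) = -3/105568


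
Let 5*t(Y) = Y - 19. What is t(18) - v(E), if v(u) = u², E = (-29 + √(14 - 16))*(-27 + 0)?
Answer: -3058156/5 + 42282*I*√2 ≈ -6.1163e+5 + 59796.0*I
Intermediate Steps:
E = 783 - 27*I*√2 (E = (-29 + √(-2))*(-27) = (-29 + I*√2)*(-27) = 783 - 27*I*√2 ≈ 783.0 - 38.184*I)
t(Y) = -19/5 + Y/5 (t(Y) = (Y - 19)/5 = (-19 + Y)/5 = -19/5 + Y/5)
t(18) - v(E) = (-19/5 + (⅕)*18) - (783 - 27*I*√2)² = (-19/5 + 18/5) - (783 - 27*I*√2)² = -⅕ - (783 - 27*I*√2)²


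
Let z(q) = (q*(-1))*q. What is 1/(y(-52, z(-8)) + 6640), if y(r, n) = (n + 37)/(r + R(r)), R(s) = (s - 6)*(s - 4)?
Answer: 3196/21221413 ≈ 0.00015060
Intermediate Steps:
z(q) = -q² (z(q) = (-q)*q = -q²)
R(s) = (-6 + s)*(-4 + s)
y(r, n) = (37 + n)/(24 + r² - 9*r) (y(r, n) = (n + 37)/(r + (24 + r² - 10*r)) = (37 + n)/(24 + r² - 9*r))
1/(y(-52, z(-8)) + 6640) = 1/((37 - 1*(-8)²)/(24 + (-52)² - 9*(-52)) + 6640) = 1/((37 - 1*64)/(24 + 2704 + 468) + 6640) = 1/((37 - 64)/3196 + 6640) = 1/((1/3196)*(-27) + 6640) = 1/(-27/3196 + 6640) = 1/(21221413/3196) = 3196/21221413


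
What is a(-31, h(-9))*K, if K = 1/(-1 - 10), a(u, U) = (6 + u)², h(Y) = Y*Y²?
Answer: -625/11 ≈ -56.818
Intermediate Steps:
h(Y) = Y³
K = -1/11 (K = 1/(-11) = -1/11 ≈ -0.090909)
a(-31, h(-9))*K = (6 - 31)²*(-1/11) = (-25)²*(-1/11) = 625*(-1/11) = -625/11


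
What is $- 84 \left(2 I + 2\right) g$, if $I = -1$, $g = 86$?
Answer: $0$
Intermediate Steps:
$- 84 \left(2 I + 2\right) g = - 84 \left(2 \left(-1\right) + 2\right) 86 = - 84 \left(-2 + 2\right) 86 = \left(-84\right) 0 \cdot 86 = 0 \cdot 86 = 0$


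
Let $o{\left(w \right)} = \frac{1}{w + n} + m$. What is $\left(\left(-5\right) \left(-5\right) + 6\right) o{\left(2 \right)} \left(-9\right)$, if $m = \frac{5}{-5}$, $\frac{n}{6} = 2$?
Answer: $\frac{3627}{14} \approx 259.07$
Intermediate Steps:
$n = 12$ ($n = 6 \cdot 2 = 12$)
$m = -1$ ($m = 5 \left(- \frac{1}{5}\right) = -1$)
$o{\left(w \right)} = -1 + \frac{1}{12 + w}$ ($o{\left(w \right)} = \frac{1}{w + 12} - 1 = \frac{1}{12 + w} - 1 = -1 + \frac{1}{12 + w}$)
$\left(\left(-5\right) \left(-5\right) + 6\right) o{\left(2 \right)} \left(-9\right) = \left(\left(-5\right) \left(-5\right) + 6\right) \frac{-11 - 2}{12 + 2} \left(-9\right) = \left(25 + 6\right) \frac{-11 - 2}{14} \left(-9\right) = 31 \cdot \frac{1}{14} \left(-13\right) \left(-9\right) = 31 \left(- \frac{13}{14}\right) \left(-9\right) = \left(- \frac{403}{14}\right) \left(-9\right) = \frac{3627}{14}$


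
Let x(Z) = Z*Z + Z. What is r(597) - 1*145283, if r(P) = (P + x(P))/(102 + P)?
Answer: -33731738/233 ≈ -1.4477e+5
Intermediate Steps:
x(Z) = Z + Z² (x(Z) = Z² + Z = Z + Z²)
r(P) = (P + P*(1 + P))/(102 + P)
r(597) - 1*145283 = 597*(2 + 597)/(102 + 597) - 1*145283 = 597*599/699 - 145283 = 597*(1/699)*599 - 145283 = 119201/233 - 145283 = -33731738/233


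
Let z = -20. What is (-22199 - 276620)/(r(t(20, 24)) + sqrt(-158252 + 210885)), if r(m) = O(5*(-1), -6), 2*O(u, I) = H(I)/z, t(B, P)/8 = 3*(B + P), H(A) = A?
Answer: 17929140/21053191 - 119527600*sqrt(52633)/21053191 ≈ -1301.7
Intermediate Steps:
t(B, P) = 24*B + 24*P (t(B, P) = 8*(3*(B + P)) = 8*(3*B + 3*P) = 24*B + 24*P)
O(u, I) = -I/40 (O(u, I) = (I/(-20))/2 = (I*(-1/20))/2 = (-I/20)/2 = -I/40)
r(m) = 3/20 (r(m) = -1/40*(-6) = 3/20)
(-22199 - 276620)/(r(t(20, 24)) + sqrt(-158252 + 210885)) = (-22199 - 276620)/(3/20 + sqrt(-158252 + 210885)) = -298819/(3/20 + sqrt(52633))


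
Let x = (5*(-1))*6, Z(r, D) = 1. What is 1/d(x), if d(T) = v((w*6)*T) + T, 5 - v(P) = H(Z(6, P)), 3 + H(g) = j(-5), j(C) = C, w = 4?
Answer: -1/17 ≈ -0.058824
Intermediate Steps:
H(g) = -8 (H(g) = -3 - 5 = -8)
v(P) = 13 (v(P) = 5 - 1*(-8) = 5 + 8 = 13)
x = -30 (x = -5*6 = -30)
d(T) = 13 + T
1/d(x) = 1/(13 - 30) = 1/(-17) = -1/17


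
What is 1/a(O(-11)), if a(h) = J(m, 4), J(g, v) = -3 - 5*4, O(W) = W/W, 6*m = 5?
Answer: -1/23 ≈ -0.043478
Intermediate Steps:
m = ⅚ (m = (⅙)*5 = ⅚ ≈ 0.83333)
O(W) = 1
J(g, v) = -23 (J(g, v) = -3 - 20 = -23)
a(h) = -23
1/a(O(-11)) = 1/(-23) = -1/23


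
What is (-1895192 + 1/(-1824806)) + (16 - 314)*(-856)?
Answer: -2992871619825/1824806 ≈ -1.6401e+6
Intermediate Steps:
(-1895192 + 1/(-1824806)) + (16 - 314)*(-856) = (-1895192 - 1/1824806) - 298*(-856) = -3458357732753/1824806 + 255088 = -2992871619825/1824806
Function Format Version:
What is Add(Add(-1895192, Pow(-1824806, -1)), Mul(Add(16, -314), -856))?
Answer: Rational(-2992871619825, 1824806) ≈ -1.6401e+6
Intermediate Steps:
Add(Add(-1895192, Pow(-1824806, -1)), Mul(Add(16, -314), -856)) = Add(Add(-1895192, Rational(-1, 1824806)), Mul(-298, -856)) = Add(Rational(-3458357732753, 1824806), 255088) = Rational(-2992871619825, 1824806)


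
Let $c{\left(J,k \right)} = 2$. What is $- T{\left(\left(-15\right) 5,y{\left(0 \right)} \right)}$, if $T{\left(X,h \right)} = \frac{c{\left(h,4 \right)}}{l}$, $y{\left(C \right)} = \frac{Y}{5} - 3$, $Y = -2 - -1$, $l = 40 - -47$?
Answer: $- \frac{2}{87} \approx -0.022988$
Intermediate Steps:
$l = 87$ ($l = 40 + 47 = 87$)
$Y = -1$ ($Y = -2 + 1 = -1$)
$y{\left(C \right)} = - \frac{16}{5}$ ($y{\left(C \right)} = - \frac{1}{5} - 3 = - \frac{16}{5}$)
$T{\left(X,h \right)} = \frac{2}{87}$
$- T{\left(\left(-15\right) 5,y{\left(0 \right)} \right)} = \left(-1\right) \frac{2}{87} = - \frac{2}{87}$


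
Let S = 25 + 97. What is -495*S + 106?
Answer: -60284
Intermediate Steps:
S = 122
-495*S + 106 = -495*122 + 106 = -60390 + 106 = -60284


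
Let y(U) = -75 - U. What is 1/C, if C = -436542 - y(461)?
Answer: -1/436006 ≈ -2.2935e-6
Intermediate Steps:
C = -436006 (C = -436542 - (-75 - 1*461) = -436542 - (-75 - 461) = -436542 - 1*(-536) = -436542 + 536 = -436006)
1/C = 1/(-436006) = -1/436006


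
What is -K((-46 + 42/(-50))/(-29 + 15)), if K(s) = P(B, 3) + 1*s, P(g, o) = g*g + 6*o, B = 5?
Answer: -16221/350 ≈ -46.346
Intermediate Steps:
P(g, o) = g² + 6*o
K(s) = 43 + s (K(s) = (5² + 6*3) + 1*s = (25 + 18) + s = 43 + s)
-K((-46 + 42/(-50))/(-29 + 15)) = -(43 + (-46 + 42/(-50))/(-29 + 15)) = -(43 + (-46 + 42*(-1/50))/(-14)) = -(43 + (-46 - 21/25)*(-1/14)) = -(43 - 1171/25*(-1/14)) = -(43 + 1171/350) = -1*16221/350 = -16221/350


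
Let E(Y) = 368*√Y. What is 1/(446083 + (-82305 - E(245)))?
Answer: 181889/66150627202 + 644*√5/33075313601 ≈ 2.7932e-6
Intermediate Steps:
1/(446083 + (-82305 - E(245))) = 1/(446083 + (-82305 - 368*√245)) = 1/(446083 + (-82305 - 368*7*√5)) = 1/(446083 + (-82305 - 2576*√5)) = 1/(363778 - 2576*√5)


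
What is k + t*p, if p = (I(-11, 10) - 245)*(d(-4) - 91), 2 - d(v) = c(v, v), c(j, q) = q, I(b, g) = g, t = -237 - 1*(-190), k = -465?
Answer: -939290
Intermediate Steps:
t = -47 (t = -237 + 190 = -47)
d(v) = 2 - v
p = 19975 (p = (10 - 245)*((2 - 1*(-4)) - 91) = -235*((2 + 4) - 91) = -235*(6 - 91) = -235*(-85) = 19975)
k + t*p = -465 - 47*19975 = -465 - 938825 = -939290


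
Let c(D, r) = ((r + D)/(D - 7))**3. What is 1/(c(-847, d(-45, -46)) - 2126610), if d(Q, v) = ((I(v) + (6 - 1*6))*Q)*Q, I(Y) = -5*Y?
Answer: -622835864/101806245626383367 ≈ -6.1179e-9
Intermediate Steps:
d(Q, v) = -5*v*Q**2 (d(Q, v) = ((-5*v + (6 - 1*6))*Q)*Q = ((-5*v + (6 - 6))*Q)*Q = ((-5*v + 0)*Q)*Q = ((-5*v)*Q)*Q = (-5*Q*v)*Q = -5*v*Q**2)
c(D, r) = (D + r)**3/(-7 + D)**3 (c(D, r) = ((D + r)/(-7 + D))**3 = (D + r)**3/(-7 + D)**3)
1/(c(-847, d(-45, -46)) - 2126610) = 1/((-847 - 5*(-46)*(-45)**2)**3/(-7 - 847)**3 - 2126610) = 1/((-847 - 5*(-46)*2025)**3/(-854)**3 - 2126610) = 1/(-(-847 + 465750)**3/622835864 - 2126610) = 1/(-1/622835864*464903**3 - 2126610) = 1/(-1/622835864*100481716649642327 - 2126610) = 1/(-100481716649642327/622835864 - 2126610) = 1/(-101806245626383367/622835864) = -622835864/101806245626383367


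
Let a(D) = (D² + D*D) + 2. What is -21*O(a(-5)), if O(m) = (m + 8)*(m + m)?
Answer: -131040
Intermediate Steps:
a(D) = 2 + 2*D² (a(D) = (D² + D²) + 2 = 2*D² + 2 = 2 + 2*D²)
O(m) = 2*m*(8 + m) (O(m) = (8 + m)*(2*m) = 2*m*(8 + m))
-21*O(a(-5)) = -42*(2 + 2*(-5)²)*(8 + (2 + 2*(-5)²)) = -42*(2 + 2*25)*(8 + (2 + 2*25)) = -42*(2 + 50)*(8 + (2 + 50)) = -42*52*(8 + 52) = -42*52*60 = -21*6240 = -131040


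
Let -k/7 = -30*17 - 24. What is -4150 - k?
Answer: -7888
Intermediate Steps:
k = 3738 (k = -7*(-30*17 - 24) = -7*(-510 - 24) = -7*(-534) = 3738)
-4150 - k = -4150 - 1*3738 = -4150 - 3738 = -7888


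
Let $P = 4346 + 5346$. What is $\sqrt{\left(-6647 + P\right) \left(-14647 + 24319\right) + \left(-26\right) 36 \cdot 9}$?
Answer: $48 \sqrt{12779} \approx 5426.1$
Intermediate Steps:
$P = 9692$
$\sqrt{\left(-6647 + P\right) \left(-14647 + 24319\right) + \left(-26\right) 36 \cdot 9} = \sqrt{\left(-6647 + 9692\right) \left(-14647 + 24319\right) + \left(-26\right) 36 \cdot 9} = \sqrt{3045 \cdot 9672 - 8424} = \sqrt{29451240 - 8424} = \sqrt{29442816} = 48 \sqrt{12779}$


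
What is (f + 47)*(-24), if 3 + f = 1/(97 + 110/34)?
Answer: -74993/71 ≈ -1056.2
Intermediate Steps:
f = -5095/1704 (f = -3 + 1/(97 + 110/34) = -3 + 1/(97 + 110*(1/34)) = -3 + 1/(97 + 55/17) = -3 + 1/(1704/17) = -3 + 17/1704 = -5095/1704 ≈ -2.9900)
(f + 47)*(-24) = (-5095/1704 + 47)*(-24) = (74993/1704)*(-24) = -74993/71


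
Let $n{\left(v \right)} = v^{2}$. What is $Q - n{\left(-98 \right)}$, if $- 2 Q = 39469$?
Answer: $- \frac{58677}{2} \approx -29339.0$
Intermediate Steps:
$Q = - \frac{39469}{2}$ ($Q = \left(- \frac{1}{2}\right) 39469 = - \frac{39469}{2} \approx -19735.0$)
$Q - n{\left(-98 \right)} = - \frac{39469}{2} - \left(-98\right)^{2} = - \frac{39469}{2} - 9604 = - \frac{58677}{2}$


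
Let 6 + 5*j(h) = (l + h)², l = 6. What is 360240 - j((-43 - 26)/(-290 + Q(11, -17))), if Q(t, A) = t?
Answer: 15578293133/43245 ≈ 3.6023e+5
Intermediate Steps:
j(h) = -6/5 + (6 + h)²/5
360240 - j((-43 - 26)/(-290 + Q(11, -17))) = 360240 - (-6/5 + (6 + (-43 - 26)/(-290 + 11))²/5) = 360240 - (-6/5 + (6 - 69/(-279))²/5) = 360240 - (-6/5 + (6 - 69*(-1/279))²/5) = 360240 - (-6/5 + (6 + 23/93)²/5) = 360240 - (-6/5 + (581/93)²/5) = 360240 - (-6/5 + (⅕)*(337561/8649)) = 360240 - (-6/5 + 337561/43245) = 360240 - 1*285667/43245 = 360240 - 285667/43245 = 15578293133/43245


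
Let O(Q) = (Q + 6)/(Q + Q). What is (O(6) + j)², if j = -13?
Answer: 144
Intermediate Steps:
O(Q) = (6 + Q)/(2*Q) (O(Q) = (6 + Q)/((2*Q)) = (6 + Q)*(1/(2*Q)) = (6 + Q)/(2*Q))
(O(6) + j)² = ((½)*(6 + 6)/6 - 13)² = ((½)*(⅙)*12 - 13)² = (1 - 13)² = (-12)² = 144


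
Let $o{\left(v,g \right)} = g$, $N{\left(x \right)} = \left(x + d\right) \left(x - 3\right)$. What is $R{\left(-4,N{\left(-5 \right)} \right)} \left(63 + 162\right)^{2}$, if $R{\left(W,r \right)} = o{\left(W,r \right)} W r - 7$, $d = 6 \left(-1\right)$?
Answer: $-1568514375$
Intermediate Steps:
$d = -6$
$N{\left(x \right)} = \left(-6 + x\right) \left(-3 + x\right)$ ($N{\left(x \right)} = \left(x - 6\right) \left(x - 3\right) = \left(-6 + x\right) \left(-3 + x\right)$)
$R{\left(W,r \right)} = -7 + W r^{2}$ ($R{\left(W,r \right)} = r W r - 7 = W r r - 7 = W r^{2} - 7 = -7 + W r^{2}$)
$R{\left(-4,N{\left(-5 \right)} \right)} \left(63 + 162\right)^{2} = \left(-7 - 4 \left(18 + \left(-5\right)^{2} - -45\right)^{2}\right) \left(63 + 162\right)^{2} = \left(-7 - 4 \left(18 + 25 + 45\right)^{2}\right) 225^{2} = \left(-7 - 4 \cdot 88^{2}\right) 50625 = \left(-7 - 30976\right) 50625 = \left(-30983\right) 50625 = -1568514375$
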